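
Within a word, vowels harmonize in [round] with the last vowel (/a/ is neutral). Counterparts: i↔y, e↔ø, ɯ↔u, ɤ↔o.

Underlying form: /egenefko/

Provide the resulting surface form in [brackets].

[øgønøfko]

/e/ harmonizes with /o/ ([+round]) → [ø]
/e/ harmonizes with /o/ ([+round]) → [ø]
/e/ harmonizes with /o/ ([+round]) → [ø]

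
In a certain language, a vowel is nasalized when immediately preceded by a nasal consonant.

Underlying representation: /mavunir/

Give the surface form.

[mãvunĩr]

/a/ after nasal /m/ → [ã]
/i/ after nasal /n/ → [ĩ]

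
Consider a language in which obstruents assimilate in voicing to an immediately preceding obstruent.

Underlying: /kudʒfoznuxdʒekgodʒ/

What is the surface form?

[kudʒvoznuxtʃekkodʒ]

/f/ after /dʒ/ (voiced) → [v]
/dʒ/ after /x/ (voiceless) → [tʃ]
/g/ after /k/ (voiceless) → [k]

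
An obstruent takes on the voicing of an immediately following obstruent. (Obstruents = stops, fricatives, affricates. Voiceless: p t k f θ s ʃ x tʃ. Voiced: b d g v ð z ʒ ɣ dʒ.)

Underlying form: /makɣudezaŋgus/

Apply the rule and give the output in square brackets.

/k/ before /ɣ/ (voiced) → [g]

[magɣudezaŋgus]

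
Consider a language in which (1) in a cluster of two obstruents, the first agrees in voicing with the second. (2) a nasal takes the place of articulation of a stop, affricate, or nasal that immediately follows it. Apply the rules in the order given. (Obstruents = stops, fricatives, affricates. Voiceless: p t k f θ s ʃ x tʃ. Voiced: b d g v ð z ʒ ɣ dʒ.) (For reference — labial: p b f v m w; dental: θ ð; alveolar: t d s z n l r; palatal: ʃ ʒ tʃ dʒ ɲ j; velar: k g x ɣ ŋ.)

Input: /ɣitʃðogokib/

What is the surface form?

Rule 1: /tʃ/ before /ð/ (voiced) → [dʒ]
After rule 1: ɣidʒðogokib
Rule 2: no segment meets the rule's conditions; no change.

[ɣidʒðogokib]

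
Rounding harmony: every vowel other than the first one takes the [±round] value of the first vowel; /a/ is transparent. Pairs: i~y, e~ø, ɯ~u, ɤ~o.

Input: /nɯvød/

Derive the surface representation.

/ø/ harmonizes with /ɯ/ ([-round]) → [e]

[nɯved]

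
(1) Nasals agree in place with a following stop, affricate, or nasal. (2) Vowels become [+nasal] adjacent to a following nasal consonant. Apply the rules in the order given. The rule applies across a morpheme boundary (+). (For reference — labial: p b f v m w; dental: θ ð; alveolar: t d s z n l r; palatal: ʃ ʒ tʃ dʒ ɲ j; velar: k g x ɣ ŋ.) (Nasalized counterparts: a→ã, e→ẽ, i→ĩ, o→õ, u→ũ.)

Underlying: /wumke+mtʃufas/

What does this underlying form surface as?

[wũŋkẽ+ɲtʃufas]

Rule 1: /m/ before /k/ (velar) → [ŋ]
Rule 1: /m/ before /tʃ/ (palatal) → [ɲ]
After rule 1: wuŋke+ɲtʃufas
Rule 2: /u/ before nasal /ŋ/ → [ũ]
Rule 2: /e/ before nasal /ɲ/ → [ẽ]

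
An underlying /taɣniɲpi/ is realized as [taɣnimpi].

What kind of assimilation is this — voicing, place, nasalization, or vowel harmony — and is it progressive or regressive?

/ɲ/→[m].
Each target copies a feature from the following segment, so the direction is regressive.

place assimilation, regressive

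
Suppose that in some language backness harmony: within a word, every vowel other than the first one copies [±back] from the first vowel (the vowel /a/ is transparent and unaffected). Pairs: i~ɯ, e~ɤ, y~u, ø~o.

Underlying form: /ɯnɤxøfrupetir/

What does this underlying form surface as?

/ø/ harmonizes with /ɯ/ ([+back]) → [o]
/e/ harmonizes with /ɯ/ ([+back]) → [ɤ]
/i/ harmonizes with /ɯ/ ([+back]) → [ɯ]

[ɯnɤxofrupɤtɯr]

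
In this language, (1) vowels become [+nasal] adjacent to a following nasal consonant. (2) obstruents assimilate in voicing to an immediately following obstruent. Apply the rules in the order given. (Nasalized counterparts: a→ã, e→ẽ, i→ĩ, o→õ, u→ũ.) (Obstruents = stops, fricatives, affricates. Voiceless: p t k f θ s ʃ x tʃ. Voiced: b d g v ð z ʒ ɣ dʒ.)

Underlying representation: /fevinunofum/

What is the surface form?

[fevĩnũnofũm]

Rule 1: /i/ before nasal /n/ → [ĩ]
Rule 1: /u/ before nasal /n/ → [ũ]
Rule 1: /u/ before nasal /m/ → [ũ]
After rule 1: fevĩnũnofũm
Rule 2: no segment meets the rule's conditions; no change.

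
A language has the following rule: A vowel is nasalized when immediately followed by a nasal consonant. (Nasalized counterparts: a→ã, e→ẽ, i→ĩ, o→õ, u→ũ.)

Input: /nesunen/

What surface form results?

[nesũnẽn]

/u/ before nasal /n/ → [ũ]
/e/ before nasal /n/ → [ẽ]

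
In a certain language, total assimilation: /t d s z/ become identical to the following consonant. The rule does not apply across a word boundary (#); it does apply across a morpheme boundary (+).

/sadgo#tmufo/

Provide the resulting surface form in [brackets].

[saggo#mmufo]

/d/ before /g/ → [g] (total assimilation)
/t/ before /m/ → [m] (total assimilation)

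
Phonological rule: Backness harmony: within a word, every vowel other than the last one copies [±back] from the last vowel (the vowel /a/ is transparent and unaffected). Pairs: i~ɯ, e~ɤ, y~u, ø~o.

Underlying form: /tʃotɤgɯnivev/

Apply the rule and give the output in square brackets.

/o/ harmonizes with /e/ ([-back]) → [ø]
/ɤ/ harmonizes with /e/ ([-back]) → [e]
/ɯ/ harmonizes with /e/ ([-back]) → [i]

[tʃøteginivev]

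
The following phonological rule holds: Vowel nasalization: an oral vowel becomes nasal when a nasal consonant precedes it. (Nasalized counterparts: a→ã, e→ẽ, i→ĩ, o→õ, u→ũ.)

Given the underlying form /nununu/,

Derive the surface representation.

[nũnũnũ]

/u/ after nasal /n/ → [ũ]
/u/ after nasal /n/ → [ũ]
/u/ after nasal /n/ → [ũ]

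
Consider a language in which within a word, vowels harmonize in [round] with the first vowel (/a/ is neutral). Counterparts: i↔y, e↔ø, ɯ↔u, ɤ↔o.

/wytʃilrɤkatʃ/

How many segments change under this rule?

/i/ harmonizes with /y/ ([+round]) → [y]
/ɤ/ harmonizes with /y/ ([+round]) → [o]
2 segments change.

2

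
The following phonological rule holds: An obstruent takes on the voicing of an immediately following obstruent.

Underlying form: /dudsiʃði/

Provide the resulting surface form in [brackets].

/d/ before /s/ (voiceless) → [t]
/ʃ/ before /ð/ (voiced) → [ʒ]

[dutsiʒði]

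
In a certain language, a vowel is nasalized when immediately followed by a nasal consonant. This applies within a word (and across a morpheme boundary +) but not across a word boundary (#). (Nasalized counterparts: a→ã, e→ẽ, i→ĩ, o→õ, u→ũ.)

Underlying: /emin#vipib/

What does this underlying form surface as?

/e/ before nasal /m/ → [ẽ]
/i/ before nasal /n/ → [ĩ]

[ẽmĩn#vipib]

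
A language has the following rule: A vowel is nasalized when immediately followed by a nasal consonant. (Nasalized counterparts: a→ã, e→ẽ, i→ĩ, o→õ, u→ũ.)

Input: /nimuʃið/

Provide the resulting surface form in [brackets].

/i/ before nasal /m/ → [ĩ]

[nĩmuʃið]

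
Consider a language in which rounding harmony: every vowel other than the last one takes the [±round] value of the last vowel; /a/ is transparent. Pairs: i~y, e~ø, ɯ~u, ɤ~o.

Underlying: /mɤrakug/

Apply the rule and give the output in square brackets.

/ɤ/ harmonizes with /u/ ([+round]) → [o]

[morakug]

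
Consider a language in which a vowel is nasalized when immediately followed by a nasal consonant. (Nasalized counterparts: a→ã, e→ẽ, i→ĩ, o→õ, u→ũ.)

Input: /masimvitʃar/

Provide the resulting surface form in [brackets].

/i/ before nasal /m/ → [ĩ]

[masĩmvitʃar]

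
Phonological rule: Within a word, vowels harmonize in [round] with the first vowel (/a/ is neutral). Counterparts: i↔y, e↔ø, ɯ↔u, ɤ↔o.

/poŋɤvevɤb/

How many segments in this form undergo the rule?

/ɤ/ harmonizes with /o/ ([+round]) → [o]
/e/ harmonizes with /o/ ([+round]) → [ø]
/ɤ/ harmonizes with /o/ ([+round]) → [o]
3 segments change.

3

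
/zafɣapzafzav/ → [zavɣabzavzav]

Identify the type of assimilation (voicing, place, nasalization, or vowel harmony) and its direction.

/f/→[v] /p/→[b] /f/→[v].
Each target copies a feature from the following segment, so the direction is regressive.

voicing assimilation, regressive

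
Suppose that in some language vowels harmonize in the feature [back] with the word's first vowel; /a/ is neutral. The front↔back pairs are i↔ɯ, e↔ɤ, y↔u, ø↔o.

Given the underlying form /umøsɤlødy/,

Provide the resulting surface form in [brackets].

/ø/ harmonizes with /u/ ([+back]) → [o]
/ø/ harmonizes with /u/ ([+back]) → [o]
/y/ harmonizes with /u/ ([+back]) → [u]

[umosɤlodu]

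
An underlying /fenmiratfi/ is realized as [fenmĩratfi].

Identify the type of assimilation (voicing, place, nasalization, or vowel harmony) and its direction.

nasalization, progressive

/i/→[ĩ].
Each target copies a feature from the preceding segment, so the direction is progressive.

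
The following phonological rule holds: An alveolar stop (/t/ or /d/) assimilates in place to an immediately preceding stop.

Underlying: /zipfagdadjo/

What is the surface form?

/d/ after /g/ (velar) → [g]

[zipfaggadjo]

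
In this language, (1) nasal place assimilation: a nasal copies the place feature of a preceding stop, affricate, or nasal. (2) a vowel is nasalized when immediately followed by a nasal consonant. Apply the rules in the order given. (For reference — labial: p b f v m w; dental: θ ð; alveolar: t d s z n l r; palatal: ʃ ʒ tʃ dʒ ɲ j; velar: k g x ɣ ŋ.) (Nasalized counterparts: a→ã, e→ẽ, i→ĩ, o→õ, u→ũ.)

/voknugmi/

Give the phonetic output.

Rule 1: /n/ after /k/ (velar) → [ŋ]
Rule 1: /m/ after /g/ (velar) → [ŋ]
After rule 1: vokŋugŋi
Rule 2: no segment meets the rule's conditions; no change.

[vokŋugŋi]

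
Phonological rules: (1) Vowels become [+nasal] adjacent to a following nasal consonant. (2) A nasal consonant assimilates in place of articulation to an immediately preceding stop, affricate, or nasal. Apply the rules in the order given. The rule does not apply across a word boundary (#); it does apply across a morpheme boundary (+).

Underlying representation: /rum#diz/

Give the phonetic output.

Rule 1: /u/ before nasal /m/ → [ũ]
After rule 1: rũm#diz
Rule 2: no segment meets the rule's conditions; no change.

[rũm#diz]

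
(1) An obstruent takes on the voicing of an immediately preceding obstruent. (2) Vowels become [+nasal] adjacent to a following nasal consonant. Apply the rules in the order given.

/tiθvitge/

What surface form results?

Rule 1: /v/ after /θ/ (voiceless) → [f]
Rule 1: /g/ after /t/ (voiceless) → [k]
After rule 1: tiθfitke
Rule 2: no segment meets the rule's conditions; no change.

[tiθfitke]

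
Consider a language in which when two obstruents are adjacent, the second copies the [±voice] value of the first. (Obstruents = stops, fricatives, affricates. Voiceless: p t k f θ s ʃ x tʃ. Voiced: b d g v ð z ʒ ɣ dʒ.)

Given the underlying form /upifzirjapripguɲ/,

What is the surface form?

[upifsirjapripkuɲ]

/z/ after /f/ (voiceless) → [s]
/g/ after /p/ (voiceless) → [k]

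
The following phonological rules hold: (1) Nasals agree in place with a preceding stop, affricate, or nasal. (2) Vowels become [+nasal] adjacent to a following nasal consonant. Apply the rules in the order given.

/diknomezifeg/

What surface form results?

[dikŋõmezifeg]

Rule 1: /n/ after /k/ (velar) → [ŋ]
After rule 1: dikŋomezifeg
Rule 2: /o/ before nasal /m/ → [õ]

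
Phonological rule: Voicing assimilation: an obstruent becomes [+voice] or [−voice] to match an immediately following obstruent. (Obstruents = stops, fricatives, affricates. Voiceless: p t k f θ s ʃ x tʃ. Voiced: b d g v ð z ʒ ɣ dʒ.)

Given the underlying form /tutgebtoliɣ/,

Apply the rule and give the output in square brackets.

[tudgeptoliɣ]

/t/ before /g/ (voiced) → [d]
/b/ before /t/ (voiceless) → [p]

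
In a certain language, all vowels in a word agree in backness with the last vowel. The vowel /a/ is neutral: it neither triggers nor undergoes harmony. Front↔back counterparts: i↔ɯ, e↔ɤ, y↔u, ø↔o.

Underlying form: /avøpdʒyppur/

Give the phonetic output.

[avopdʒuppur]

/ø/ harmonizes with /u/ ([+back]) → [o]
/y/ harmonizes with /u/ ([+back]) → [u]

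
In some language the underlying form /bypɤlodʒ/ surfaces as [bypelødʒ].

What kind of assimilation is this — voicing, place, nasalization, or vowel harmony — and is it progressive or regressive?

/ɤ/→[e] /o/→[ø].
Vowels agree with the first vowel, so the harmony is progressive.

vowel harmony, progressive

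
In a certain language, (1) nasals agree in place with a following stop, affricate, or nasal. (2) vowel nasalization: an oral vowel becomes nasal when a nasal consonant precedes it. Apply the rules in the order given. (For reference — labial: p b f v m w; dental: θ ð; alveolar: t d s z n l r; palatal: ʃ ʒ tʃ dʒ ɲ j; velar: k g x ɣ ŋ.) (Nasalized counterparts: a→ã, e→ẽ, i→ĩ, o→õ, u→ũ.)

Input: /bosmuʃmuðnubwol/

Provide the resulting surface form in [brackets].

[bosmũʃmũðnũbwol]

Rule 1: no segment meets the rule's conditions; no change.
After rule 1: bosmuʃmuðnubwol
Rule 2: /u/ after nasal /m/ → [ũ]
Rule 2: /u/ after nasal /m/ → [ũ]
Rule 2: /u/ after nasal /n/ → [ũ]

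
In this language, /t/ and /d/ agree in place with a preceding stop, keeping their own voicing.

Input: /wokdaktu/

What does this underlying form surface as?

/d/ after /k/ (velar) → [g]
/t/ after /k/ (velar) → [k]

[wokgakku]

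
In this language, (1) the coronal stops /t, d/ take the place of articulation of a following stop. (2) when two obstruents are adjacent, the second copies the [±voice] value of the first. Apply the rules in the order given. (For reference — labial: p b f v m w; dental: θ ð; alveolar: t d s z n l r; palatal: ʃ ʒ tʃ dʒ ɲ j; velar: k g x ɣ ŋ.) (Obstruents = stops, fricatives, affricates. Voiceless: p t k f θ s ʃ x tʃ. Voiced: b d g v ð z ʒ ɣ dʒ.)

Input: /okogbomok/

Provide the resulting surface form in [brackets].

[okogbomok]

Rule 1: no segment meets the rule's conditions; no change.
After rule 1: okogbomok
Rule 2: no segment meets the rule's conditions; no change.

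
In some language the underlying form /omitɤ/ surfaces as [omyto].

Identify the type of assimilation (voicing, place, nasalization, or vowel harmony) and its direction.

/i/→[y] /ɤ/→[o].
Vowels agree with the first vowel, so the harmony is progressive.

vowel harmony, progressive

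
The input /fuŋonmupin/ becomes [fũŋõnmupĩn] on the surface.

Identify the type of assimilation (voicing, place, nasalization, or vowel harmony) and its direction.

nasalization, regressive

/u/→[ũ] /o/→[õ] /i/→[ĩ].
Each target copies a feature from the following segment, so the direction is regressive.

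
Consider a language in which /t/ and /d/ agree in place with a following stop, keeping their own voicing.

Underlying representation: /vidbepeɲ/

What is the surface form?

/d/ before /b/ (labial) → [b]

[vibbepeɲ]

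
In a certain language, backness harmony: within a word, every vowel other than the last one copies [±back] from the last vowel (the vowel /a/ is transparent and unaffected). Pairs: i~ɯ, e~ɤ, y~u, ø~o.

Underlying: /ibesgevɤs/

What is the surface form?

/i/ harmonizes with /ɤ/ ([+back]) → [ɯ]
/e/ harmonizes with /ɤ/ ([+back]) → [ɤ]
/e/ harmonizes with /ɤ/ ([+back]) → [ɤ]

[ɯbɤsgɤvɤs]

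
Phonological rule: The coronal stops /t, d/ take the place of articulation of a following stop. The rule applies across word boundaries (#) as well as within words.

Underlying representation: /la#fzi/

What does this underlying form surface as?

no segment meets the rule's conditions; no change.

[la#fzi]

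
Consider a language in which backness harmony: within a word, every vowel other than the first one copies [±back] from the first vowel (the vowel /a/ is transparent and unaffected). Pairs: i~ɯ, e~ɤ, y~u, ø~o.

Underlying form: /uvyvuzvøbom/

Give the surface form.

[uvuvuzvobom]

/y/ harmonizes with /u/ ([+back]) → [u]
/ø/ harmonizes with /u/ ([+back]) → [o]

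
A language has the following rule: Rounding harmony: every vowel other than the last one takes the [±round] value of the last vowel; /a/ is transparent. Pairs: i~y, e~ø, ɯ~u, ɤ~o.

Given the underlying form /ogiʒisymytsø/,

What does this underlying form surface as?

/i/ harmonizes with /ø/ ([+round]) → [y]
/i/ harmonizes with /ø/ ([+round]) → [y]

[ogyʒysymytsø]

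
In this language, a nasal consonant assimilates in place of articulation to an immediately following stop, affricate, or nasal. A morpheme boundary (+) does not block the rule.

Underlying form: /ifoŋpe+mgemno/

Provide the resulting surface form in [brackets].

/ŋ/ before /p/ (labial) → [m]
/m/ before /g/ (velar) → [ŋ]
/m/ before /n/ (alveolar) → [n]

[ifompe+ŋgenno]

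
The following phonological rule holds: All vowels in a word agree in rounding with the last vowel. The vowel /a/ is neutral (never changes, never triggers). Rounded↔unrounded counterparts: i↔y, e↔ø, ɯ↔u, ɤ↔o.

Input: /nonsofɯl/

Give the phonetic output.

/o/ harmonizes with /ɯ/ ([-round]) → [ɤ]
/o/ harmonizes with /ɯ/ ([-round]) → [ɤ]

[nɤnsɤfɯl]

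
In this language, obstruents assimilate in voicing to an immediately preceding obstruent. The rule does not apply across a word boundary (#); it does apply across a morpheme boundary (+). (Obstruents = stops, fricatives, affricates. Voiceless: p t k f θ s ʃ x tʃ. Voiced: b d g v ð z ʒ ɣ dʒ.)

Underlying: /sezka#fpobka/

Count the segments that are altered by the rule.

/k/ after /z/ (voiced) → [g]
/k/ after /b/ (voiced) → [g]
2 segments change.

2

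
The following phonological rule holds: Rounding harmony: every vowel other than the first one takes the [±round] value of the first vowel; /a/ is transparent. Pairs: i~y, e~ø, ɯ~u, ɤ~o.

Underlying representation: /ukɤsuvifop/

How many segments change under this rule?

/ɤ/ harmonizes with /u/ ([+round]) → [o]
/i/ harmonizes with /u/ ([+round]) → [y]
2 segments change.

2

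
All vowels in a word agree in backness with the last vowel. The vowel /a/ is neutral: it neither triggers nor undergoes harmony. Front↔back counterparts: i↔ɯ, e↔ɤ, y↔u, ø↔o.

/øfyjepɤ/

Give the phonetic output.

[ofujɤpɤ]

/ø/ harmonizes with /ɤ/ ([+back]) → [o]
/y/ harmonizes with /ɤ/ ([+back]) → [u]
/e/ harmonizes with /ɤ/ ([+back]) → [ɤ]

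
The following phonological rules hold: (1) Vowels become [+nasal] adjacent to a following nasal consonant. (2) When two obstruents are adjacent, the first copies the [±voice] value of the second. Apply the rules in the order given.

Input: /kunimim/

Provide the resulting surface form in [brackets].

[kũnĩmĩm]

Rule 1: /u/ before nasal /n/ → [ũ]
Rule 1: /i/ before nasal /m/ → [ĩ]
Rule 1: /i/ before nasal /m/ → [ĩ]
After rule 1: kũnĩmĩm
Rule 2: no segment meets the rule's conditions; no change.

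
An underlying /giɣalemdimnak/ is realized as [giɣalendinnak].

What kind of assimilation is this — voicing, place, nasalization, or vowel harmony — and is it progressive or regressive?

place assimilation, regressive

/m/→[n] /m/→[n].
Each target copies a feature from the following segment, so the direction is regressive.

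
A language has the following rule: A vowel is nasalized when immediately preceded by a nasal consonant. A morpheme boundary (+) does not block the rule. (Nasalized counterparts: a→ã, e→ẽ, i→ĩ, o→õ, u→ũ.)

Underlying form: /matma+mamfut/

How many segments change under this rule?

/a/ after nasal /m/ → [ã]
/a/ after nasal /m/ → [ã]
/a/ after nasal /m/ → [ã]
3 segments change.

3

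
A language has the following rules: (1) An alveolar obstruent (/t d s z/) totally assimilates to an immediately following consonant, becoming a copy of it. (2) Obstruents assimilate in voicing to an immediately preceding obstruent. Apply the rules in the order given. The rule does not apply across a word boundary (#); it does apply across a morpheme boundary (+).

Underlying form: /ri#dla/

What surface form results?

Rule 1: /d/ before /l/ → [l] (total assimilation)
After rule 1: ri#lla
Rule 2: no segment meets the rule's conditions; no change.

[ri#lla]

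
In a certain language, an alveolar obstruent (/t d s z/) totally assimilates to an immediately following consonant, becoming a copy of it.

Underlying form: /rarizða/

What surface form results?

[rariðða]

/z/ before /ð/ → [ð] (total assimilation)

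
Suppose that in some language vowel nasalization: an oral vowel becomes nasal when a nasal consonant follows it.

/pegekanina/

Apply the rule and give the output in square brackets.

/a/ before nasal /n/ → [ã]
/i/ before nasal /n/ → [ĩ]

[pegekãnĩna]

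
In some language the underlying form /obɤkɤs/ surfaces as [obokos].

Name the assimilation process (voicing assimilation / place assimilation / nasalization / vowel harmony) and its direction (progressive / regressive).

vowel harmony, progressive

/ɤ/→[o] /ɤ/→[o].
Vowels agree with the first vowel, so the harmony is progressive.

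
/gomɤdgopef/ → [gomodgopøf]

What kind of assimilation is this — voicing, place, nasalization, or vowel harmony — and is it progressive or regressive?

vowel harmony, progressive

/ɤ/→[o] /e/→[ø].
Vowels agree with the first vowel, so the harmony is progressive.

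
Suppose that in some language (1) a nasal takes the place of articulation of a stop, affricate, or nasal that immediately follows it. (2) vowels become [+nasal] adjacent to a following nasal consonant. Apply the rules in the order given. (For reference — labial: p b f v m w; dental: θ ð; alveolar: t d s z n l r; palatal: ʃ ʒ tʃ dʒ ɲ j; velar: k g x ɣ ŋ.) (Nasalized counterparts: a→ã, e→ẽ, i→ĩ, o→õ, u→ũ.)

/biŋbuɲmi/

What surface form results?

[bĩmbũmmi]

Rule 1: /ŋ/ before /b/ (labial) → [m]
Rule 1: /ɲ/ before /m/ (labial) → [m]
After rule 1: bimbummi
Rule 2: /i/ before nasal /m/ → [ĩ]
Rule 2: /u/ before nasal /m/ → [ũ]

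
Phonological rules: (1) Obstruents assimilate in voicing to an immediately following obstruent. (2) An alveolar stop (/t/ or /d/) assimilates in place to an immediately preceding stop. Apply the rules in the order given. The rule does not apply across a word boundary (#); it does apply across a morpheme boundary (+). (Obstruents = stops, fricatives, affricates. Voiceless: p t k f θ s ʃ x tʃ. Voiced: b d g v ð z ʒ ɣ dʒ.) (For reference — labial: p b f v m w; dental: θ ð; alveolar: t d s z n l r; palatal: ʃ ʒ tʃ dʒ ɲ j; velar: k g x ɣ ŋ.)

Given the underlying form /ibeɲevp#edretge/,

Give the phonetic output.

[ibeɲefp#edredge]

Rule 1: /v/ before /p/ (voiceless) → [f]
Rule 1: /t/ before /g/ (voiced) → [d]
After rule 1: ibeɲefp#edredge
Rule 2: no segment meets the rule's conditions; no change.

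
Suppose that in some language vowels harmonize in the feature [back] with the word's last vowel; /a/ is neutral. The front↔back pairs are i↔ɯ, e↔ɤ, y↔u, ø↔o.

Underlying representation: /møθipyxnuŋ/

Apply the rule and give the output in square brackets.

/ø/ harmonizes with /u/ ([+back]) → [o]
/i/ harmonizes with /u/ ([+back]) → [ɯ]
/y/ harmonizes with /u/ ([+back]) → [u]

[moθɯpuxnuŋ]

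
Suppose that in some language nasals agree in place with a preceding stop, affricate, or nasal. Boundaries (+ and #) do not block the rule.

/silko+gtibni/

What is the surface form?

/n/ after /b/ (labial) → [m]

[silko+gtibmi]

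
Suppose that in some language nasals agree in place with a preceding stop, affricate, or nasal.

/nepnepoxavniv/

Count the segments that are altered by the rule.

/n/ after /p/ (labial) → [m]
1 segment changes.

1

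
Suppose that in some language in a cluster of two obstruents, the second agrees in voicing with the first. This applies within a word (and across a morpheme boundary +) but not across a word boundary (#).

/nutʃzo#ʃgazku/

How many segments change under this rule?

/z/ after /tʃ/ (voiceless) → [s]
/g/ after /ʃ/ (voiceless) → [k]
/k/ after /z/ (voiced) → [g]
3 segments change.

3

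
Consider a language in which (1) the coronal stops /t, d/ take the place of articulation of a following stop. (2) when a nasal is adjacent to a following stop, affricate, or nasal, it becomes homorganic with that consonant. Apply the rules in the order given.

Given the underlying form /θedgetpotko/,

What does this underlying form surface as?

Rule 1: /d/ before /g/ (velar) → [g]
Rule 1: /t/ before /p/ (labial) → [p]
Rule 1: /t/ before /k/ (velar) → [k]
After rule 1: θeggeppokko
Rule 2: no segment meets the rule's conditions; no change.

[θeggeppokko]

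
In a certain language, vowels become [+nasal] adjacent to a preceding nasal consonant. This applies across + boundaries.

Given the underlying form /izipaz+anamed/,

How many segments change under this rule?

/a/ after nasal /n/ → [ã]
/e/ after nasal /m/ → [ẽ]
2 segments change.

2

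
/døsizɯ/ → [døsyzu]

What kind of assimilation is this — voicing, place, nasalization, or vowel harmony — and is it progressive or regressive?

/i/→[y] /ɯ/→[u].
Vowels agree with the first vowel, so the harmony is progressive.

vowel harmony, progressive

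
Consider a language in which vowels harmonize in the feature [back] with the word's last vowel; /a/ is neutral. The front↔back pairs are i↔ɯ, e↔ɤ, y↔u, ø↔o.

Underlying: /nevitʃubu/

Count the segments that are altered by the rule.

2

/e/ harmonizes with /u/ ([+back]) → [ɤ]
/i/ harmonizes with /u/ ([+back]) → [ɯ]
2 segments change.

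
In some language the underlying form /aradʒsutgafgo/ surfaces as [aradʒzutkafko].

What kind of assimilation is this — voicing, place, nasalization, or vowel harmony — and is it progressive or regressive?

voicing assimilation, progressive

/s/→[z] /g/→[k] /g/→[k].
Each target copies a feature from the preceding segment, so the direction is progressive.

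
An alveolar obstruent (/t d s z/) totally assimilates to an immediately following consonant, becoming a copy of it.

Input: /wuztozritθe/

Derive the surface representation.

[wuttorriθθe]

/z/ before /t/ → [t] (total assimilation)
/z/ before /r/ → [r] (total assimilation)
/t/ before /θ/ → [θ] (total assimilation)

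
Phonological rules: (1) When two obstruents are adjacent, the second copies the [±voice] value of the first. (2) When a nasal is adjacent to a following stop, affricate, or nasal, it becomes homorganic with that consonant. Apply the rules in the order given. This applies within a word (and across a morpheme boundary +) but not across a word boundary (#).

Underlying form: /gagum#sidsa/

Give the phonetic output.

[gagum#sidza]

Rule 1: /s/ after /d/ (voiced) → [z]
After rule 1: gagum#sidza
Rule 2: no segment meets the rule's conditions; no change.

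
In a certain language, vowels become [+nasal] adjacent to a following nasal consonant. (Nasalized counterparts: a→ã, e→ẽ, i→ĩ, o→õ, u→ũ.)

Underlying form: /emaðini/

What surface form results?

[ẽmaðĩni]

/e/ before nasal /m/ → [ẽ]
/i/ before nasal /n/ → [ĩ]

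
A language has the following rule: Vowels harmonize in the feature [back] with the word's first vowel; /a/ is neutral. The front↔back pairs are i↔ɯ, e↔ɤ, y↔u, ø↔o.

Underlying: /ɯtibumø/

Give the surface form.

/i/ harmonizes with /ɯ/ ([+back]) → [ɯ]
/ø/ harmonizes with /ɯ/ ([+back]) → [o]

[ɯtɯbumo]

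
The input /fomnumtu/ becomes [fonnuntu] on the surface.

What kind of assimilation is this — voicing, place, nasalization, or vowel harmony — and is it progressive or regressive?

/m/→[n] /m/→[n].
Each target copies a feature from the following segment, so the direction is regressive.

place assimilation, regressive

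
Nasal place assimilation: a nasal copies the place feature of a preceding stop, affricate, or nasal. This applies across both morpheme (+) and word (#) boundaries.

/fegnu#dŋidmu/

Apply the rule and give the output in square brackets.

/n/ after /g/ (velar) → [ŋ]
/ŋ/ after /d/ (alveolar) → [n]
/m/ after /d/ (alveolar) → [n]

[fegŋu#dnidnu]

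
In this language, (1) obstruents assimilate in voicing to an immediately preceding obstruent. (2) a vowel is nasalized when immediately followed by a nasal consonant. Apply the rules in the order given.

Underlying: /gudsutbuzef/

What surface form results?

Rule 1: /s/ after /d/ (voiced) → [z]
Rule 1: /b/ after /t/ (voiceless) → [p]
After rule 1: gudzutpuzef
Rule 2: no segment meets the rule's conditions; no change.

[gudzutpuzef]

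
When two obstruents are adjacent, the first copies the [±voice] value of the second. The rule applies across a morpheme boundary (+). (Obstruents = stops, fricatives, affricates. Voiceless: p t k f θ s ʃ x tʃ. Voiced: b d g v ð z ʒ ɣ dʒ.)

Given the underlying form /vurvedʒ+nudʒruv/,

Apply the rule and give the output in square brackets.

[vurvedʒ+nudʒruv]

no segment meets the rule's conditions; no change.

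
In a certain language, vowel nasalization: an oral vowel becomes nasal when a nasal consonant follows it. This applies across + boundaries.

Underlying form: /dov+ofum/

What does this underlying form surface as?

[dov+ofũm]

/u/ before nasal /m/ → [ũ]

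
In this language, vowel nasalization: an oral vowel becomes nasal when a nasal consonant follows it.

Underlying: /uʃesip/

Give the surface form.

[uʃesip]

no segment meets the rule's conditions; no change.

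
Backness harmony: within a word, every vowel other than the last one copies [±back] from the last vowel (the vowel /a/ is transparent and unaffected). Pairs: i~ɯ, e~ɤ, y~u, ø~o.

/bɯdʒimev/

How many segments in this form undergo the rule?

1

/ɯ/ harmonizes with /e/ ([-back]) → [i]
1 segment changes.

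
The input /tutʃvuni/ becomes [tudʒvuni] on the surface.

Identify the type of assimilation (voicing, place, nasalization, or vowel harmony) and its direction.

/tʃ/→[dʒ].
Each target copies a feature from the following segment, so the direction is regressive.

voicing assimilation, regressive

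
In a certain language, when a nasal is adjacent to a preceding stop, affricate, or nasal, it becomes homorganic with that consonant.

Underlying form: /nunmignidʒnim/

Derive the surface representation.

/m/ after /n/ (alveolar) → [n]
/n/ after /g/ (velar) → [ŋ]
/n/ after /dʒ/ (palatal) → [ɲ]

[nunnigŋidʒɲim]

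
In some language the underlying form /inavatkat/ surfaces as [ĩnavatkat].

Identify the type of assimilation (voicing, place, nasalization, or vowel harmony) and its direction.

/i/→[ĩ].
Each target copies a feature from the following segment, so the direction is regressive.

nasalization, regressive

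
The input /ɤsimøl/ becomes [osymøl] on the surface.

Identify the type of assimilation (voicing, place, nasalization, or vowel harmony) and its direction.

vowel harmony, regressive

/ɤ/→[o] /i/→[y].
Vowels agree with the last vowel, so the harmony is regressive.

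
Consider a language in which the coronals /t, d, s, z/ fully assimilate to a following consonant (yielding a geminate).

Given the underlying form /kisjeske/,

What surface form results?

/s/ before /j/ → [j] (total assimilation)
/s/ before /k/ → [k] (total assimilation)

[kijjekke]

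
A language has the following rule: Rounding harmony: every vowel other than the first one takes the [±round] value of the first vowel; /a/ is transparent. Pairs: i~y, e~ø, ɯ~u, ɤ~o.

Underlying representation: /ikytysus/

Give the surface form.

[ikitisɯs]

/y/ harmonizes with /i/ ([-round]) → [i]
/y/ harmonizes with /i/ ([-round]) → [i]
/u/ harmonizes with /i/ ([-round]) → [ɯ]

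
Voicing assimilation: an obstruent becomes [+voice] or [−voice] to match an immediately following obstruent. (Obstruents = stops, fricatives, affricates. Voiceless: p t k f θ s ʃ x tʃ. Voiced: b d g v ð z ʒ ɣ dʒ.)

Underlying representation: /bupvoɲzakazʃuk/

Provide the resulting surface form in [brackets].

[bubvoɲzakasʃuk]

/p/ before /v/ (voiced) → [b]
/z/ before /ʃ/ (voiceless) → [s]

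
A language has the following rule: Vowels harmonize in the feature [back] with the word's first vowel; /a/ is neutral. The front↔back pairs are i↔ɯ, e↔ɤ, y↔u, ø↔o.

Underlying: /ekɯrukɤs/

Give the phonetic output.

[ekirykes]

/ɯ/ harmonizes with /e/ ([-back]) → [i]
/u/ harmonizes with /e/ ([-back]) → [y]
/ɤ/ harmonizes with /e/ ([-back]) → [e]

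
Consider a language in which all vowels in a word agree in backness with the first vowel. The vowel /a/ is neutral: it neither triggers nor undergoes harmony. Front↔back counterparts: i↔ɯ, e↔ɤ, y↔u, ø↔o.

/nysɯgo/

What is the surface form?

/ɯ/ harmonizes with /y/ ([-back]) → [i]
/o/ harmonizes with /y/ ([-back]) → [ø]

[nysigø]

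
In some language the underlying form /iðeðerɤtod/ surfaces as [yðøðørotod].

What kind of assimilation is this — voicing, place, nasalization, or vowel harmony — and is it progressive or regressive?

/i/→[y] /e/→[ø] /e/→[ø] /ɤ/→[o].
Vowels agree with the last vowel, so the harmony is regressive.

vowel harmony, regressive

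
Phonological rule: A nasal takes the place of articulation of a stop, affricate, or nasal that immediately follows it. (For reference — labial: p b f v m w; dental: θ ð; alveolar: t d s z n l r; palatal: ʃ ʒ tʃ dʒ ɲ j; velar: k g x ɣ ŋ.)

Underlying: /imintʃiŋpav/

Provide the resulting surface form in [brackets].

[imiɲtʃimpav]

/n/ before /tʃ/ (palatal) → [ɲ]
/ŋ/ before /p/ (labial) → [m]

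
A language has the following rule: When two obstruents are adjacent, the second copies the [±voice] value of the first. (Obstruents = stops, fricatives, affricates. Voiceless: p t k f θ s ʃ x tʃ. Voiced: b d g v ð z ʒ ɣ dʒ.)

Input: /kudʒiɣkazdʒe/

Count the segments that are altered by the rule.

1

/k/ after /ɣ/ (voiced) → [g]
1 segment changes.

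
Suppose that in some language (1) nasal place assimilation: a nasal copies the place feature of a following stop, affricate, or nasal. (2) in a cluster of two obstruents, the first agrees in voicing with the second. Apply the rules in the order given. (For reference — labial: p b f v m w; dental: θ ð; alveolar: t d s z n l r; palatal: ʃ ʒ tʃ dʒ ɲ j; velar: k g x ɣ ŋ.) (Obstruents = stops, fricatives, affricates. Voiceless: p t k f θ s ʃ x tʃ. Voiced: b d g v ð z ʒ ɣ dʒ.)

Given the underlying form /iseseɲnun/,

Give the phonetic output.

Rule 1: /ɲ/ before /n/ (alveolar) → [n]
After rule 1: isesennun
Rule 2: no segment meets the rule's conditions; no change.

[isesennun]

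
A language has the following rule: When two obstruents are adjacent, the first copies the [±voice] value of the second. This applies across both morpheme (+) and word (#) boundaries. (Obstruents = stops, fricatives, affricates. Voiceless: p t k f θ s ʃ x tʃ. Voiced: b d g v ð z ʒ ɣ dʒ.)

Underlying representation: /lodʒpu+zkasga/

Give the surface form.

/dʒ/ before /p/ (voiceless) → [tʃ]
/z/ before /k/ (voiceless) → [s]
/s/ before /g/ (voiced) → [z]

[lotʃpu+skazga]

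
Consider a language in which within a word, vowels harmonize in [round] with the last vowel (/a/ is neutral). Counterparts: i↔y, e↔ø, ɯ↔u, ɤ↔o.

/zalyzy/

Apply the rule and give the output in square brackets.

no segment meets the rule's conditions; no change.

[zalyzy]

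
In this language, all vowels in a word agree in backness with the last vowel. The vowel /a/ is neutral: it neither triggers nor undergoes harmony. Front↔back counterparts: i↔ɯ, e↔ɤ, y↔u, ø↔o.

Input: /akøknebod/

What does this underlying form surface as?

/ø/ harmonizes with /o/ ([+back]) → [o]
/e/ harmonizes with /o/ ([+back]) → [ɤ]

[akoknɤbod]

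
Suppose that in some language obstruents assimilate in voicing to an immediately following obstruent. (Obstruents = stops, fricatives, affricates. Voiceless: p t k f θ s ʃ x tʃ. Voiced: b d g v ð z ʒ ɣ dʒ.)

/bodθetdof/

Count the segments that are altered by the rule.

/d/ before /θ/ (voiceless) → [t]
/t/ before /d/ (voiced) → [d]
2 segments change.

2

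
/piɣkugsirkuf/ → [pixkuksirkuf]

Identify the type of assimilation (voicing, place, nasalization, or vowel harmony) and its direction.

/ɣ/→[x] /g/→[k].
Each target copies a feature from the following segment, so the direction is regressive.

voicing assimilation, regressive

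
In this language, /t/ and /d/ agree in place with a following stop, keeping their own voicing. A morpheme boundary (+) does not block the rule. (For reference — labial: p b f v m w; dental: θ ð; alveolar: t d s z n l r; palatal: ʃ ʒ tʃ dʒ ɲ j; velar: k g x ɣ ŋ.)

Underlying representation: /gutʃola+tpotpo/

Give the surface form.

/t/ before /p/ (labial) → [p]
/t/ before /p/ (labial) → [p]

[gutʃola+ppoppo]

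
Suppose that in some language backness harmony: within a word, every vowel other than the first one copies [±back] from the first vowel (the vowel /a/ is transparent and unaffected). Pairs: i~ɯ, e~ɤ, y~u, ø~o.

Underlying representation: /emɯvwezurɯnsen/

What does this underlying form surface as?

/ɯ/ harmonizes with /e/ ([-back]) → [i]
/u/ harmonizes with /e/ ([-back]) → [y]
/ɯ/ harmonizes with /e/ ([-back]) → [i]

[emivwezyrinsen]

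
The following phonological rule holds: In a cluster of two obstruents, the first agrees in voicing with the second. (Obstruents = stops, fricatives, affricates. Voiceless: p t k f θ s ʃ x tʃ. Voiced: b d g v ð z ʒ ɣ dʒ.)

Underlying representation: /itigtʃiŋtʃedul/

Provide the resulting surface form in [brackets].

/g/ before /tʃ/ (voiceless) → [k]

[itiktʃiŋtʃedul]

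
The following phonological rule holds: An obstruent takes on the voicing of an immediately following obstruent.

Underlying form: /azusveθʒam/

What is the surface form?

/s/ before /v/ (voiced) → [z]
/θ/ before /ʒ/ (voiced) → [ð]

[azuzveðʒam]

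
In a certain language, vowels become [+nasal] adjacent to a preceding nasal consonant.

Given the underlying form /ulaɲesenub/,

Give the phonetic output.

/e/ after nasal /ɲ/ → [ẽ]
/u/ after nasal /n/ → [ũ]

[ulaɲẽsenũb]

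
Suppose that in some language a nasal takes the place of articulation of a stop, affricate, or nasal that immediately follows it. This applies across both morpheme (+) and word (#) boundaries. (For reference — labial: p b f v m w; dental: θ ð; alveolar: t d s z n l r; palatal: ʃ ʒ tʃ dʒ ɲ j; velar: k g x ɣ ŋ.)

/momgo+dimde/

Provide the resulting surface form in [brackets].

/m/ before /g/ (velar) → [ŋ]
/m/ before /d/ (alveolar) → [n]

[moŋgo+dinde]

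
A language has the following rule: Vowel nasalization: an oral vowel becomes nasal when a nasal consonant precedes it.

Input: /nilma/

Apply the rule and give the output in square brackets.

/i/ after nasal /n/ → [ĩ]
/a/ after nasal /m/ → [ã]

[nĩlmã]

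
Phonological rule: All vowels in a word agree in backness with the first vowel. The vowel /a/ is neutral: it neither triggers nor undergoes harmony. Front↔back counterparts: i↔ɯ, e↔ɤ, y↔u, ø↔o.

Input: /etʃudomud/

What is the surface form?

[etʃydømyd]

/u/ harmonizes with /e/ ([-back]) → [y]
/o/ harmonizes with /e/ ([-back]) → [ø]
/u/ harmonizes with /e/ ([-back]) → [y]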